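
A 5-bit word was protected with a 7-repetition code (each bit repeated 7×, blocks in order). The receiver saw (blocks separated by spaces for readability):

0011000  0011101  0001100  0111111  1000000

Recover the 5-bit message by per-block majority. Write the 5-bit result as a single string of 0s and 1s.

01010

Block 1 (0011000): 2 ones → 0
Block 2 (0011101): 4 ones → 1
Block 3 (0001100): 2 ones → 0
Block 4 (0111111): 6 ones → 1
Block 5 (1000000): 1 one → 0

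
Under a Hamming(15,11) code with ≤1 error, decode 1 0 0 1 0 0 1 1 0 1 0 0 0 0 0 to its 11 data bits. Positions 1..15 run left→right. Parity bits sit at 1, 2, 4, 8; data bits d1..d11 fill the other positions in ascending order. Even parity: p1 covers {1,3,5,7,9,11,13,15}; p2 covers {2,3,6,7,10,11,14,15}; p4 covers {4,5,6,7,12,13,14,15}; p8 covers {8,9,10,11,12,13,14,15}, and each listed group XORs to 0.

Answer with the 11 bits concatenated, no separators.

00010100000

s1 (pos 1,3,5,7,9,11,13,15): 1⊕0⊕0⊕1⊕0⊕0⊕0⊕0 = 0
s2 (pos 2,3,6,7,10,11,14,15): 0⊕0⊕0⊕1⊕1⊕0⊕0⊕0 = 0
s4 (pos 4,5,6,7,12,13,14,15): 1⊕0⊕0⊕1⊕0⊕0⊕0⊕0 = 0
s8 (pos 8,9,10,11,12,13,14,15): 1⊕0⊕1⊕0⊕0⊕0⊕0⊕0 = 0
Syndrome s8…s1 = 0000 → no error.
Read data bits from positions 3,5,6,7,9,10,11,12,13,14,15: 00010100000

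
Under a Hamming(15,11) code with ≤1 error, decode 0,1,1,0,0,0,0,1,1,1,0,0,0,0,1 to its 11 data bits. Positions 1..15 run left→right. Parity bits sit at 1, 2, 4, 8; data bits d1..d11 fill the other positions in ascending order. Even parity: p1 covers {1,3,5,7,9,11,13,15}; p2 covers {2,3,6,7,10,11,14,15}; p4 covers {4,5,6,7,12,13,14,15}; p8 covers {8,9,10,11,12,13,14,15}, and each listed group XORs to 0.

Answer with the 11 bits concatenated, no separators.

11001100001

s1 (pos 1,3,5,7,9,11,13,15): 0⊕1⊕0⊕0⊕1⊕0⊕0⊕1 = 1
s2 (pos 2,3,6,7,10,11,14,15): 1⊕1⊕0⊕0⊕1⊕0⊕0⊕1 = 0
s4 (pos 4,5,6,7,12,13,14,15): 0⊕0⊕0⊕0⊕0⊕0⊕0⊕1 = 1
s8 (pos 8,9,10,11,12,13,14,15): 1⊕1⊕1⊕0⊕0⊕0⊕0⊕1 = 0
Syndrome s8…s1 = 0101 → error at position 5.
Flip position 5: 011000011100001 → 011010011100001
Read data bits from positions 3,5,6,7,9,10,11,12,13,14,15: 11001100001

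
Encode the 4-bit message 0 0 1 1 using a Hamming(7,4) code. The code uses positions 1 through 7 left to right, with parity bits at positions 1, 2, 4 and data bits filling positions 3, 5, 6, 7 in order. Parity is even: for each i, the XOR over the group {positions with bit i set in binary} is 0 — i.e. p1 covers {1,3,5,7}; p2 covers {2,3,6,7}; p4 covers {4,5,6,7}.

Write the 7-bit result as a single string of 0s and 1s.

Place data at non-parity positions: p1 p2 0 p4 0 1 1
p1 (pos 1,3,5,7): XOR of data positions = 0⊕0⊕1 = 1
p2 (pos 2,3,6,7): XOR of data positions = 0⊕1⊕1 = 0
p4 (pos 4,5,6,7): XOR of data positions = 0⊕1⊕1 = 0
Codeword: 1000011

1000011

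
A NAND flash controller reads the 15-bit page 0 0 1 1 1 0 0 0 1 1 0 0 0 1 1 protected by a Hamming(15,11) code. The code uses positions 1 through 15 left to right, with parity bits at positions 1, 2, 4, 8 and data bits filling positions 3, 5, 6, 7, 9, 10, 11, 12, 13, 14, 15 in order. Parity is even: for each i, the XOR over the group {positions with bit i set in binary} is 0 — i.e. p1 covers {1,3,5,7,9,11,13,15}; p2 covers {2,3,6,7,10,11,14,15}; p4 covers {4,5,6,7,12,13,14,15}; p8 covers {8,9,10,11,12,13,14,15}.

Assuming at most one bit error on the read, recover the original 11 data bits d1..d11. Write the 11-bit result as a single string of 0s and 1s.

11001100011

s1 (pos 1,3,5,7,9,11,13,15): 0⊕1⊕1⊕0⊕1⊕0⊕0⊕1 = 0
s2 (pos 2,3,6,7,10,11,14,15): 0⊕1⊕0⊕0⊕1⊕0⊕1⊕1 = 0
s4 (pos 4,5,6,7,12,13,14,15): 1⊕1⊕0⊕0⊕0⊕0⊕1⊕1 = 0
s8 (pos 8,9,10,11,12,13,14,15): 0⊕1⊕1⊕0⊕0⊕0⊕1⊕1 = 0
Syndrome s8…s1 = 0000 → no error.
Read data bits from positions 3,5,6,7,9,10,11,12,13,14,15: 11001100011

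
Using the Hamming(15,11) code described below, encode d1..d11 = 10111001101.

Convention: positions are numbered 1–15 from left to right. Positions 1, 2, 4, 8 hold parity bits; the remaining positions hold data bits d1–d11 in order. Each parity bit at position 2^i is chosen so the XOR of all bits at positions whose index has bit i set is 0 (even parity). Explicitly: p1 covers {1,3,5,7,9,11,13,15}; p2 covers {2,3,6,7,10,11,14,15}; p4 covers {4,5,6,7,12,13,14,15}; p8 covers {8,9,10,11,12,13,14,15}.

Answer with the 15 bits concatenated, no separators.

Place data at non-parity positions: p1 p2 1 p4 0 1 1 p8 1 0 0 1 1 0 1
p1 (pos 1,3,5,7,9,11,13,15): XOR of data positions = 1⊕0⊕1⊕1⊕0⊕1⊕1 = 1
p2 (pos 2,3,6,7,10,11,14,15): XOR of data positions = 1⊕1⊕1⊕0⊕0⊕0⊕1 = 0
p4 (pos 4,5,6,7,12,13,14,15): XOR of data positions = 0⊕1⊕1⊕1⊕1⊕0⊕1 = 1
p8 (pos 8,9,10,11,12,13,14,15): XOR of data positions = 1⊕0⊕0⊕1⊕1⊕0⊕1 = 0
Codeword: 101101101001101

101101101001101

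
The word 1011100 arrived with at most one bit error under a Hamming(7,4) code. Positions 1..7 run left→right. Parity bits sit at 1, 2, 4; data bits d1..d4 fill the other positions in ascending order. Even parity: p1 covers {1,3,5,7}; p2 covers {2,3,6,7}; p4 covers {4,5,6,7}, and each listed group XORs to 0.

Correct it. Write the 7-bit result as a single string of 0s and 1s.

s1 (pos 1,3,5,7): 1⊕1⊕1⊕0 = 1
s2 (pos 2,3,6,7): 0⊕1⊕0⊕0 = 1
s4 (pos 4,5,6,7): 1⊕1⊕0⊕0 = 0
Syndrome s4…s1 = 011 → error at position 3.
Flip position 3: 1011100 → 1001100

1001100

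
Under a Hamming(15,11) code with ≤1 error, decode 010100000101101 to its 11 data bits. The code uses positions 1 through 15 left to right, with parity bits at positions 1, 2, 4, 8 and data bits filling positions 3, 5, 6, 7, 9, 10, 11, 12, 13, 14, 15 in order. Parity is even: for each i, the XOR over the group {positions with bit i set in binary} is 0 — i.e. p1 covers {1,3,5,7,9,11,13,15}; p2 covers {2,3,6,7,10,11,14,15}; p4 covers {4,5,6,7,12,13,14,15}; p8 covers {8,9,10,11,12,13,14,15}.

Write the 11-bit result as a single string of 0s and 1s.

00000101101

s1 (pos 1,3,5,7,9,11,13,15): 0⊕0⊕0⊕0⊕0⊕0⊕1⊕1 = 0
s2 (pos 2,3,6,7,10,11,14,15): 1⊕0⊕0⊕0⊕1⊕0⊕0⊕1 = 1
s4 (pos 4,5,6,7,12,13,14,15): 1⊕0⊕0⊕0⊕1⊕1⊕0⊕1 = 0
s8 (pos 8,9,10,11,12,13,14,15): 0⊕0⊕1⊕0⊕1⊕1⊕0⊕1 = 0
Syndrome s8…s1 = 0010 → error at position 2.
Flip position 2: 010100000101101 → 000100000101101
Read data bits from positions 3,5,6,7,9,10,11,12,13,14,15: 00000101101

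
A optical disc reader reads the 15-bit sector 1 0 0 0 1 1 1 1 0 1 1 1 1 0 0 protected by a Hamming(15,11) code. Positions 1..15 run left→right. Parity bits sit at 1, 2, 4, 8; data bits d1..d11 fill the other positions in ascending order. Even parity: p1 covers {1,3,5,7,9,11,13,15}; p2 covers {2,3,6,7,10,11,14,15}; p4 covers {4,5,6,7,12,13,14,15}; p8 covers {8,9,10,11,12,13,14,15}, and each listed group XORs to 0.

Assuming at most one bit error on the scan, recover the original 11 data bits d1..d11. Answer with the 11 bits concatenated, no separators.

01110111000

s1 (pos 1,3,5,7,9,11,13,15): 1⊕0⊕1⊕1⊕0⊕1⊕1⊕0 = 1
s2 (pos 2,3,6,7,10,11,14,15): 0⊕0⊕1⊕1⊕1⊕1⊕0⊕0 = 0
s4 (pos 4,5,6,7,12,13,14,15): 0⊕1⊕1⊕1⊕1⊕1⊕0⊕0 = 1
s8 (pos 8,9,10,11,12,13,14,15): 1⊕0⊕1⊕1⊕1⊕1⊕0⊕0 = 1
Syndrome s8…s1 = 1101 → error at position 13.
Flip position 13: 100011110111100 → 100011110111000
Read data bits from positions 3,5,6,7,9,10,11,12,13,14,15: 01110111000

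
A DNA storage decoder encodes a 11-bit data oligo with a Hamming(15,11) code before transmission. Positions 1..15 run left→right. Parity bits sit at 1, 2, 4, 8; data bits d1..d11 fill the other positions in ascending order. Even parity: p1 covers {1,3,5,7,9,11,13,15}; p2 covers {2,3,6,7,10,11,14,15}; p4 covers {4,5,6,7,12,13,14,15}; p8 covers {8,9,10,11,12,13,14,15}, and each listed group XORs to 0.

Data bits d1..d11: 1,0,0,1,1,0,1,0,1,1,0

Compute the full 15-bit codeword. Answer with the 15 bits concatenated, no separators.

101100101010110

Place data at non-parity positions: p1 p2 1 p4 0 0 1 p8 1 0 1 0 1 1 0
p1 (pos 1,3,5,7,9,11,13,15): XOR of data positions = 1⊕0⊕1⊕1⊕1⊕1⊕0 = 1
p2 (pos 2,3,6,7,10,11,14,15): XOR of data positions = 1⊕0⊕1⊕0⊕1⊕1⊕0 = 0
p4 (pos 4,5,6,7,12,13,14,15): XOR of data positions = 0⊕0⊕1⊕0⊕1⊕1⊕0 = 1
p8 (pos 8,9,10,11,12,13,14,15): XOR of data positions = 1⊕0⊕1⊕0⊕1⊕1⊕0 = 0
Codeword: 101100101010110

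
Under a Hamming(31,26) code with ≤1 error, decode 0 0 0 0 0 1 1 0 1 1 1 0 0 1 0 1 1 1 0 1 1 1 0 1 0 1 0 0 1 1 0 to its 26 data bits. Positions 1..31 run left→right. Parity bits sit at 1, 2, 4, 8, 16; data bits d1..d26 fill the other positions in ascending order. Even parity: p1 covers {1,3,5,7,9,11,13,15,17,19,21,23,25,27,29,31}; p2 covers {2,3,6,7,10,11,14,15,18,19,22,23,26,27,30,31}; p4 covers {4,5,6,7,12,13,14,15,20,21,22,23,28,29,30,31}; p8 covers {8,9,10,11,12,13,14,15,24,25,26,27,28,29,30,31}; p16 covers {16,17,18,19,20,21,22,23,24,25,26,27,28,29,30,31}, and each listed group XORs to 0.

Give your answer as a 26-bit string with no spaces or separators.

00111110010110111010100110

s1 (pos 1,3,5,7,9,11,13,15,17,19,21,23,25,27,29,31): 0⊕0⊕0⊕1⊕1⊕1⊕0⊕0⊕1⊕0⊕1⊕0⊕0⊕0⊕1⊕0 = 0
s2 (pos 2,3,6,7,10,11,14,15,18,19,22,23,26,27,30,31): 0⊕0⊕1⊕1⊕1⊕1⊕1⊕0⊕1⊕0⊕1⊕0⊕1⊕0⊕1⊕0 = 1
s4 (pos 4,5,6,7,12,13,14,15,20,21,22,23,28,29,30,31): 0⊕0⊕1⊕1⊕0⊕0⊕1⊕0⊕1⊕1⊕1⊕0⊕0⊕1⊕1⊕0 = 0
s8 (pos 8,9,10,11,12,13,14,15,24,25,26,27,28,29,30,31): 0⊕1⊕1⊕1⊕0⊕0⊕1⊕0⊕1⊕0⊕1⊕0⊕0⊕1⊕1⊕0 = 0
s16 (pos 16,17,18,19,20,21,22,23,24,25,26,27,28,29,30,31): 1⊕1⊕1⊕0⊕1⊕1⊕1⊕0⊕1⊕0⊕1⊕0⊕0⊕1⊕1⊕0 = 0
Syndrome s16…s1 = 00010 → error at position 2.
Flip position 2: 0000011011100101110111010100110 → 0100011011100101110111010100110
Read data bits from positions 3,5,6,7,9,10,11,12,13,14,15,17,18,19,20,21,22,23,24,25,26,27,28,29,30,31: 00111110010110111010100110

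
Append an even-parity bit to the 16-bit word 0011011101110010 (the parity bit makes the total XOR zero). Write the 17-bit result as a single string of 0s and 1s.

XOR of the 16 data bits: 0⊕0⊕1⊕1⊕0⊕1⊕1⊕1⊕0⊕1⊕1⊕1⊕0⊕0⊕1⊕0 = 1
Parity bit = 1 (so all 17 bits XOR to 0).

00110111011100101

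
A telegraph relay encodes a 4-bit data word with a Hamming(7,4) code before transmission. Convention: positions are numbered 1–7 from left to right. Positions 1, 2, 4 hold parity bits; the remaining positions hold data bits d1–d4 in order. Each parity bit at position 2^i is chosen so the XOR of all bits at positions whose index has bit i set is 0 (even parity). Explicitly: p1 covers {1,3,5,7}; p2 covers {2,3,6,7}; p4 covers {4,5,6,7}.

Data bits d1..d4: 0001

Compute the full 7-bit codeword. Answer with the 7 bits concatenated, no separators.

Place data at non-parity positions: p1 p2 0 p4 0 0 1
p1 (pos 1,3,5,7): XOR of data positions = 0⊕0⊕1 = 1
p2 (pos 2,3,6,7): XOR of data positions = 0⊕0⊕1 = 1
p4 (pos 4,5,6,7): XOR of data positions = 0⊕0⊕1 = 1
Codeword: 1101001

1101001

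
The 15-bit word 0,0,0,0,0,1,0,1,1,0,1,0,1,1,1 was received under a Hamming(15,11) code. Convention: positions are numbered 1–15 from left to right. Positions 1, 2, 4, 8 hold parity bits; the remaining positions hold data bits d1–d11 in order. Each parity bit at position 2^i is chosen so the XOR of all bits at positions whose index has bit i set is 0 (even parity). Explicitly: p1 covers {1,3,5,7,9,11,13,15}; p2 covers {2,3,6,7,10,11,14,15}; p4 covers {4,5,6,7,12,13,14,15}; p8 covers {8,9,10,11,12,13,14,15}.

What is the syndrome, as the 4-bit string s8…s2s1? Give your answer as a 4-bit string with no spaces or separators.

s1 (pos 1,3,5,7,9,11,13,15): 0⊕0⊕0⊕0⊕1⊕1⊕1⊕1 = 0
s2 (pos 2,3,6,7,10,11,14,15): 0⊕0⊕1⊕0⊕0⊕1⊕1⊕1 = 0
s4 (pos 4,5,6,7,12,13,14,15): 0⊕0⊕1⊕0⊕0⊕1⊕1⊕1 = 0
s8 (pos 8,9,10,11,12,13,14,15): 1⊕1⊕0⊕1⊕0⊕1⊕1⊕1 = 0
Syndrome s8…s1 = 0000 → no error.

0000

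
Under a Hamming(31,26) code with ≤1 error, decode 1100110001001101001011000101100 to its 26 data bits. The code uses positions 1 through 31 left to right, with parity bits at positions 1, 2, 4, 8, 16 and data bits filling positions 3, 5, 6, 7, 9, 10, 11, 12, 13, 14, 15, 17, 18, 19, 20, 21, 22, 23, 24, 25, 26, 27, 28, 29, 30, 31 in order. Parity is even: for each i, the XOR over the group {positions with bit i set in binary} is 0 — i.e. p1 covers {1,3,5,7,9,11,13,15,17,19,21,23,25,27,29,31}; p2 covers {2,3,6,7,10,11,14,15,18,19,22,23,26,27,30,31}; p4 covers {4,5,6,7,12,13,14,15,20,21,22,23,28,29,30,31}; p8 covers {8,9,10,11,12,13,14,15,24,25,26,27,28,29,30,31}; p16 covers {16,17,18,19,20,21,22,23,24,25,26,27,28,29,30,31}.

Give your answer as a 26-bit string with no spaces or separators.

01100100110011011000101100

s1 (pos 1,3,5,7,9,11,13,15,17,19,21,23,25,27,29,31): 1⊕0⊕1⊕0⊕0⊕0⊕1⊕0⊕0⊕1⊕1⊕0⊕0⊕0⊕1⊕0 = 0
s2 (pos 2,3,6,7,10,11,14,15,18,19,22,23,26,27,30,31): 1⊕0⊕1⊕0⊕1⊕0⊕1⊕0⊕0⊕1⊕1⊕0⊕1⊕0⊕0⊕0 = 1
s4 (pos 4,5,6,7,12,13,14,15,20,21,22,23,28,29,30,31): 0⊕1⊕1⊕0⊕0⊕1⊕1⊕0⊕0⊕1⊕1⊕0⊕1⊕1⊕0⊕0 = 0
s8 (pos 8,9,10,11,12,13,14,15,24,25,26,27,28,29,30,31): 0⊕0⊕1⊕0⊕0⊕1⊕1⊕0⊕0⊕0⊕1⊕0⊕1⊕1⊕0⊕0 = 0
s16 (pos 16,17,18,19,20,21,22,23,24,25,26,27,28,29,30,31): 1⊕0⊕0⊕1⊕0⊕1⊕1⊕0⊕0⊕0⊕1⊕0⊕1⊕1⊕0⊕0 = 1
Syndrome s16…s1 = 10010 → error at position 18.
Flip position 18: 1100110001001101001011000101100 → 1100110001001101011011000101100
Read data bits from positions 3,5,6,7,9,10,11,12,13,14,15,17,18,19,20,21,22,23,24,25,26,27,28,29,30,31: 01100100110011011000101100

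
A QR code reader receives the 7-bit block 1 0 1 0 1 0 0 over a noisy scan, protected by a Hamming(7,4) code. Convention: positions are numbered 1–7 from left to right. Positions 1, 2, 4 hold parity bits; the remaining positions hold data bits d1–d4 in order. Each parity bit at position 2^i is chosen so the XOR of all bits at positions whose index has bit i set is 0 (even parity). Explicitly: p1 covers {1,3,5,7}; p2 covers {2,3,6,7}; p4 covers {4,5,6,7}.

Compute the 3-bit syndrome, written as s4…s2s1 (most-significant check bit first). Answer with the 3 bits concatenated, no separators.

s1 (pos 1,3,5,7): 1⊕1⊕1⊕0 = 1
s2 (pos 2,3,6,7): 0⊕1⊕0⊕0 = 1
s4 (pos 4,5,6,7): 0⊕1⊕0⊕0 = 1
Syndrome s4…s1 = 111 → error at position 7.

111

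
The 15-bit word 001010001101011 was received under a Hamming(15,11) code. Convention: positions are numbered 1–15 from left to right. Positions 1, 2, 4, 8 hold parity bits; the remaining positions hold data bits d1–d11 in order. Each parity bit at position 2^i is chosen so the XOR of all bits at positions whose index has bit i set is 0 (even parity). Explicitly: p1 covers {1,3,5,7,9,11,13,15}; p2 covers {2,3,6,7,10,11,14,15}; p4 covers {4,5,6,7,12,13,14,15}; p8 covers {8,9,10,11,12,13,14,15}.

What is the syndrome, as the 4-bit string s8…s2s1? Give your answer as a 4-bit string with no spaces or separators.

s1 (pos 1,3,5,7,9,11,13,15): 0⊕1⊕1⊕0⊕1⊕0⊕0⊕1 = 0
s2 (pos 2,3,6,7,10,11,14,15): 0⊕1⊕0⊕0⊕1⊕0⊕1⊕1 = 0
s4 (pos 4,5,6,7,12,13,14,15): 0⊕1⊕0⊕0⊕1⊕0⊕1⊕1 = 0
s8 (pos 8,9,10,11,12,13,14,15): 0⊕1⊕1⊕0⊕1⊕0⊕1⊕1 = 1
Syndrome s8…s1 = 1000 → error at position 8.

1000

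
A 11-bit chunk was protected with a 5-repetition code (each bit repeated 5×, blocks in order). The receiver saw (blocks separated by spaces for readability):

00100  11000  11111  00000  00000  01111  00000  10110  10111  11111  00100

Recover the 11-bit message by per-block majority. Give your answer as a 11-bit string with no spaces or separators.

Block 1 (00100): 1 one → 0
Block 2 (11000): 2 ones → 0
Block 3 (11111): 5 ones → 1
Block 4 (00000): 0 ones → 0
Block 5 (00000): 0 ones → 0
Block 6 (01111): 4 ones → 1
Block 7 (00000): 0 ones → 0
Block 8 (10110): 3 ones → 1
Block 9 (10111): 4 ones → 1
Block 10 (11111): 5 ones → 1
Block 11 (00100): 1 one → 0

00100101110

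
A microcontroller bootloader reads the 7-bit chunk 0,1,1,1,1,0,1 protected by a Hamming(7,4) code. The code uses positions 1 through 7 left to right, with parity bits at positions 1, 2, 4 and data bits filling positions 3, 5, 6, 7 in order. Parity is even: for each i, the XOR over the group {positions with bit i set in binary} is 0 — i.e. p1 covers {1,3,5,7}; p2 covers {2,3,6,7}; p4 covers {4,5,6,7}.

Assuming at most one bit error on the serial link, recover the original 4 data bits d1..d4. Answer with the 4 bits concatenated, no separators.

s1 (pos 1,3,5,7): 0⊕1⊕1⊕1 = 1
s2 (pos 2,3,6,7): 1⊕1⊕0⊕1 = 1
s4 (pos 4,5,6,7): 1⊕1⊕0⊕1 = 1
Syndrome s4…s1 = 111 → error at position 7.
Flip position 7: 0111101 → 0111100
Read data bits from positions 3,5,6,7: 1100

1100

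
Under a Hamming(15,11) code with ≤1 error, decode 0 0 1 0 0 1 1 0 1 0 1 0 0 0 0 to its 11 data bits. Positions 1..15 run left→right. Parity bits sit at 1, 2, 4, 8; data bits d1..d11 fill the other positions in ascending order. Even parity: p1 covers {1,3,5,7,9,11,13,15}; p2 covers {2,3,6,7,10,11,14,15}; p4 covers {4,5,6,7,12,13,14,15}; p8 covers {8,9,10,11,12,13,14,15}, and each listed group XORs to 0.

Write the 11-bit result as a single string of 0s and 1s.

s1 (pos 1,3,5,7,9,11,13,15): 0⊕1⊕0⊕1⊕1⊕1⊕0⊕0 = 0
s2 (pos 2,3,6,7,10,11,14,15): 0⊕1⊕1⊕1⊕0⊕1⊕0⊕0 = 0
s4 (pos 4,5,6,7,12,13,14,15): 0⊕0⊕1⊕1⊕0⊕0⊕0⊕0 = 0
s8 (pos 8,9,10,11,12,13,14,15): 0⊕1⊕0⊕1⊕0⊕0⊕0⊕0 = 0
Syndrome s8…s1 = 0000 → no error.
Read data bits from positions 3,5,6,7,9,10,11,12,13,14,15: 10111010000

10111010000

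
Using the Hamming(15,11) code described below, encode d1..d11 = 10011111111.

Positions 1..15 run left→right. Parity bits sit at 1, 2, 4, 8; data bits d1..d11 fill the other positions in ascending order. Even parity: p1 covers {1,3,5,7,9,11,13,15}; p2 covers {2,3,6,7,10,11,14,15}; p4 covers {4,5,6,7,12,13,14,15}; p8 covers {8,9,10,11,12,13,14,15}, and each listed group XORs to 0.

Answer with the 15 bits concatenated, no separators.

Place data at non-parity positions: p1 p2 1 p4 0 0 1 p8 1 1 1 1 1 1 1
p1 (pos 1,3,5,7,9,11,13,15): XOR of data positions = 1⊕0⊕1⊕1⊕1⊕1⊕1 = 0
p2 (pos 2,3,6,7,10,11,14,15): XOR of data positions = 1⊕0⊕1⊕1⊕1⊕1⊕1 = 0
p4 (pos 4,5,6,7,12,13,14,15): XOR of data positions = 0⊕0⊕1⊕1⊕1⊕1⊕1 = 1
p8 (pos 8,9,10,11,12,13,14,15): XOR of data positions = 1⊕1⊕1⊕1⊕1⊕1⊕1 = 1
Codeword: 001100111111111

001100111111111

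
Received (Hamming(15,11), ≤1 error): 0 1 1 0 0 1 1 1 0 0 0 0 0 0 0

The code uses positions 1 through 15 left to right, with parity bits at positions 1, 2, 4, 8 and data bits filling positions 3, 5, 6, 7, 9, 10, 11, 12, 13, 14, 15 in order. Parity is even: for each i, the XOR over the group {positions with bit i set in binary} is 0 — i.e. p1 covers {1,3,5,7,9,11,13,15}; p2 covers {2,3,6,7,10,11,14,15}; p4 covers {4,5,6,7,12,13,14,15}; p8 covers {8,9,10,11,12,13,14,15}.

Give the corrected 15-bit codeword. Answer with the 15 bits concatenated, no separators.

s1 (pos 1,3,5,7,9,11,13,15): 0⊕1⊕0⊕1⊕0⊕0⊕0⊕0 = 0
s2 (pos 2,3,6,7,10,11,14,15): 1⊕1⊕1⊕1⊕0⊕0⊕0⊕0 = 0
s4 (pos 4,5,6,7,12,13,14,15): 0⊕0⊕1⊕1⊕0⊕0⊕0⊕0 = 0
s8 (pos 8,9,10,11,12,13,14,15): 1⊕0⊕0⊕0⊕0⊕0⊕0⊕0 = 1
Syndrome s8…s1 = 1000 → error at position 8.
Flip position 8: 011001110000000 → 011001100000000

011001100000000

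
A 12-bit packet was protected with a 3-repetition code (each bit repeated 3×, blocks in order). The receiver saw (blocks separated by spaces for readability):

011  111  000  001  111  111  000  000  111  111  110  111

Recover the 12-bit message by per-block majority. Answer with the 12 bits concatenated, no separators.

Block 1 (011): 2 ones → 1
Block 2 (111): 3 ones → 1
Block 3 (000): 0 ones → 0
Block 4 (001): 1 one → 0
Block 5 (111): 3 ones → 1
Block 6 (111): 3 ones → 1
Block 7 (000): 0 ones → 0
Block 8 (000): 0 ones → 0
Block 9 (111): 3 ones → 1
Block 10 (111): 3 ones → 1
Block 11 (110): 2 ones → 1
Block 12 (111): 3 ones → 1

110011001111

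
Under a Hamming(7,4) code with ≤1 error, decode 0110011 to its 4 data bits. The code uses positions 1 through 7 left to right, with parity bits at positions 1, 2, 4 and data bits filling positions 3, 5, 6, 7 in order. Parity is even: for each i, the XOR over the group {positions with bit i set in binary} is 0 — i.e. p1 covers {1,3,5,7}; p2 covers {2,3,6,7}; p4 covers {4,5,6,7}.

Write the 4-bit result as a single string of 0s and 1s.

s1 (pos 1,3,5,7): 0⊕1⊕0⊕1 = 0
s2 (pos 2,3,6,7): 1⊕1⊕1⊕1 = 0
s4 (pos 4,5,6,7): 0⊕0⊕1⊕1 = 0
Syndrome s4…s1 = 000 → no error.
Read data bits from positions 3,5,6,7: 1011

1011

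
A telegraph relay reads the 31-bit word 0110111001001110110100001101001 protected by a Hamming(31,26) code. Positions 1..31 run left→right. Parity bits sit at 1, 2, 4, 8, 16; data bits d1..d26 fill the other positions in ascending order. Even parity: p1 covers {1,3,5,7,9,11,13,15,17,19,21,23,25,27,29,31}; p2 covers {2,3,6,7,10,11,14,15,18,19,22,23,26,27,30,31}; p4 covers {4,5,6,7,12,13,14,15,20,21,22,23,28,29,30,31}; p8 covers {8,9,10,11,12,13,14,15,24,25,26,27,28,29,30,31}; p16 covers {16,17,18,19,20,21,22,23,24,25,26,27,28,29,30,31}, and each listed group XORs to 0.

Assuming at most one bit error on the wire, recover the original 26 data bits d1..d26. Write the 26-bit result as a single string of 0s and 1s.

s1 (pos 1,3,5,7,9,11,13,15,17,19,21,23,25,27,29,31): 0⊕1⊕1⊕1⊕0⊕0⊕1⊕1⊕1⊕0⊕0⊕0⊕1⊕0⊕0⊕1 = 0
s2 (pos 2,3,6,7,10,11,14,15,18,19,22,23,26,27,30,31): 1⊕1⊕1⊕1⊕1⊕0⊕1⊕1⊕1⊕0⊕0⊕0⊕1⊕0⊕0⊕1 = 0
s4 (pos 4,5,6,7,12,13,14,15,20,21,22,23,28,29,30,31): 0⊕1⊕1⊕1⊕0⊕1⊕1⊕1⊕1⊕0⊕0⊕0⊕1⊕0⊕0⊕1 = 1
s8 (pos 8,9,10,11,12,13,14,15,24,25,26,27,28,29,30,31): 0⊕0⊕1⊕0⊕0⊕1⊕1⊕1⊕0⊕1⊕1⊕0⊕1⊕0⊕0⊕1 = 0
s16 (pos 16,17,18,19,20,21,22,23,24,25,26,27,28,29,30,31): 0⊕1⊕1⊕0⊕1⊕0⊕0⊕0⊕0⊕1⊕1⊕0⊕1⊕0⊕0⊕1 = 1
Syndrome s16…s1 = 10100 → error at position 20.
Flip position 20: 0110111001001110110100001101001 → 0110111001001110110000001101001
Read data bits from positions 3,5,6,7,9,10,11,12,13,14,15,17,18,19,20,21,22,23,24,25,26,27,28,29,30,31: 11110100111110000001101001

11110100111110000001101001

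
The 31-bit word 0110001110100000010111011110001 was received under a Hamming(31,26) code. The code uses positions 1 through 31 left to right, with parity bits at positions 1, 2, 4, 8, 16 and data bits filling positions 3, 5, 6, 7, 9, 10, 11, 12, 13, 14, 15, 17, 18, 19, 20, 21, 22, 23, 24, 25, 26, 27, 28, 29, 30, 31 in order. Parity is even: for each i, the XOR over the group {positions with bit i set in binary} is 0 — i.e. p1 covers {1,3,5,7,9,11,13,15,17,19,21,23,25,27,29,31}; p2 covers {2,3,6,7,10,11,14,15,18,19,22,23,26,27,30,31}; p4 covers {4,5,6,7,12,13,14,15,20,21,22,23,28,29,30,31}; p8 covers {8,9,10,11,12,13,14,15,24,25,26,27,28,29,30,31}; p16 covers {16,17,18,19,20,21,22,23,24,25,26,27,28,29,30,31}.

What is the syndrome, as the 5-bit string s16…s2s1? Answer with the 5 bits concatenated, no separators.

s1 (pos 1,3,5,7,9,11,13,15,17,19,21,23,25,27,29,31): 0⊕1⊕0⊕1⊕1⊕1⊕0⊕0⊕0⊕0⊕1⊕0⊕1⊕1⊕0⊕1 = 0
s2 (pos 2,3,6,7,10,11,14,15,18,19,22,23,26,27,30,31): 1⊕1⊕0⊕1⊕0⊕1⊕0⊕0⊕1⊕0⊕1⊕0⊕1⊕1⊕0⊕1 = 1
s4 (pos 4,5,6,7,12,13,14,15,20,21,22,23,28,29,30,31): 0⊕0⊕0⊕1⊕0⊕0⊕0⊕0⊕1⊕1⊕1⊕0⊕0⊕0⊕0⊕1 = 1
s8 (pos 8,9,10,11,12,13,14,15,24,25,26,27,28,29,30,31): 1⊕1⊕0⊕1⊕0⊕0⊕0⊕0⊕1⊕1⊕1⊕1⊕0⊕0⊕0⊕1 = 0
s16 (pos 16,17,18,19,20,21,22,23,24,25,26,27,28,29,30,31): 0⊕0⊕1⊕0⊕1⊕1⊕1⊕0⊕1⊕1⊕1⊕1⊕0⊕0⊕0⊕1 = 1
Syndrome s16…s1 = 10110 → error at position 22.

10110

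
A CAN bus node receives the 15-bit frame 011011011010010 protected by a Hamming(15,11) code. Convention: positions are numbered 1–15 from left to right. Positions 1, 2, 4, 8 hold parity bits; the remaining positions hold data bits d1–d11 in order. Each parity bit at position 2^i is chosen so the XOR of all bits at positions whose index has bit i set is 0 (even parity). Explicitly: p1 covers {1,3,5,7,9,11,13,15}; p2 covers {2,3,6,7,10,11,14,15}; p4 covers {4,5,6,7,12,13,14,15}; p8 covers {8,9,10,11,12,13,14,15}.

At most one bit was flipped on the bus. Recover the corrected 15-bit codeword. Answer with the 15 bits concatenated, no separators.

011010011010010

s1 (pos 1,3,5,7,9,11,13,15): 0⊕1⊕1⊕0⊕1⊕1⊕0⊕0 = 0
s2 (pos 2,3,6,7,10,11,14,15): 1⊕1⊕1⊕0⊕0⊕1⊕1⊕0 = 1
s4 (pos 4,5,6,7,12,13,14,15): 0⊕1⊕1⊕0⊕0⊕0⊕1⊕0 = 1
s8 (pos 8,9,10,11,12,13,14,15): 1⊕1⊕0⊕1⊕0⊕0⊕1⊕0 = 0
Syndrome s8…s1 = 0110 → error at position 6.
Flip position 6: 011011011010010 → 011010011010010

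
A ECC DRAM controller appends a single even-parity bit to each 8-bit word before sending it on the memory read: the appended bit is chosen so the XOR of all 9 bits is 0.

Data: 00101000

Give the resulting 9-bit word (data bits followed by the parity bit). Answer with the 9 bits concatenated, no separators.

001010000

XOR of the 8 data bits: 0⊕0⊕1⊕0⊕1⊕0⊕0⊕0 = 0
Parity bit = 0 (so all 9 bits XOR to 0).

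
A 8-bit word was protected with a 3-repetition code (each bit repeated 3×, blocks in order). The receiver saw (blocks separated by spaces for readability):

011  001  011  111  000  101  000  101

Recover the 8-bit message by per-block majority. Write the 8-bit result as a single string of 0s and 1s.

10110101

Block 1 (011): 2 ones → 1
Block 2 (001): 1 one → 0
Block 3 (011): 2 ones → 1
Block 4 (111): 3 ones → 1
Block 5 (000): 0 ones → 0
Block 6 (101): 2 ones → 1
Block 7 (000): 0 ones → 0
Block 8 (101): 2 ones → 1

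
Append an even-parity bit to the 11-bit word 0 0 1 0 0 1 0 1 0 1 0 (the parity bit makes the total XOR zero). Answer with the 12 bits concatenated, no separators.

001001010100

XOR of the 11 data bits: 0⊕0⊕1⊕0⊕0⊕1⊕0⊕1⊕0⊕1⊕0 = 0
Parity bit = 0 (so all 12 bits XOR to 0).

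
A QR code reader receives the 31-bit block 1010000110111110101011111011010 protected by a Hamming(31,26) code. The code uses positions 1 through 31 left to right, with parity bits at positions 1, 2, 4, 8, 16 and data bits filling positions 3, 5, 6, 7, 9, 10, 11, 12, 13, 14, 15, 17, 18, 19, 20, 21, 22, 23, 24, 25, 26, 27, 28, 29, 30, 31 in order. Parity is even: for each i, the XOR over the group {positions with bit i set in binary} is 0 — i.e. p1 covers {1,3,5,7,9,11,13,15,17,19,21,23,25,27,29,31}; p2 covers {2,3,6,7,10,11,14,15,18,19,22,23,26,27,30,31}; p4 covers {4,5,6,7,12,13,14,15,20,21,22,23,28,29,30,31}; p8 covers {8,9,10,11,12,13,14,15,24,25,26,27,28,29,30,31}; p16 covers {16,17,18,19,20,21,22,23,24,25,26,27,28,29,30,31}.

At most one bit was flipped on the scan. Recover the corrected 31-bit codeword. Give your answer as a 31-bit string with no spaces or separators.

1010010110111110101011111011010

s1 (pos 1,3,5,7,9,11,13,15,17,19,21,23,25,27,29,31): 1⊕1⊕0⊕0⊕1⊕1⊕1⊕1⊕1⊕1⊕1⊕1⊕1⊕1⊕0⊕0 = 0
s2 (pos 2,3,6,7,10,11,14,15,18,19,22,23,26,27,30,31): 0⊕1⊕0⊕0⊕0⊕1⊕1⊕1⊕0⊕1⊕1⊕1⊕0⊕1⊕1⊕0 = 1
s4 (pos 4,5,6,7,12,13,14,15,20,21,22,23,28,29,30,31): 0⊕0⊕0⊕0⊕1⊕1⊕1⊕1⊕0⊕1⊕1⊕1⊕1⊕0⊕1⊕0 = 1
s8 (pos 8,9,10,11,12,13,14,15,24,25,26,27,28,29,30,31): 1⊕1⊕0⊕1⊕1⊕1⊕1⊕1⊕1⊕1⊕0⊕1⊕1⊕0⊕1⊕0 = 0
s16 (pos 16,17,18,19,20,21,22,23,24,25,26,27,28,29,30,31): 0⊕1⊕0⊕1⊕0⊕1⊕1⊕1⊕1⊕1⊕0⊕1⊕1⊕0⊕1⊕0 = 0
Syndrome s16…s1 = 00110 → error at position 6.
Flip position 6: 1010000110111110101011111011010 → 1010010110111110101011111011010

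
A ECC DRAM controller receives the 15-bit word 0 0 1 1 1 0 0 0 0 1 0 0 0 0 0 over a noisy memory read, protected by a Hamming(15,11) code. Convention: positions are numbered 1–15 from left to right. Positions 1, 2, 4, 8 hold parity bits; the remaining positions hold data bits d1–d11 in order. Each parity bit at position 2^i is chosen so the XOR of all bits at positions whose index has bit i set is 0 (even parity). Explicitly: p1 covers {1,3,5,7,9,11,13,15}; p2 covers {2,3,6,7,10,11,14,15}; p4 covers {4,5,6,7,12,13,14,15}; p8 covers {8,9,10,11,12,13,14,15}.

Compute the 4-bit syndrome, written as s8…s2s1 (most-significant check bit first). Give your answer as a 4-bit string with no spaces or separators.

s1 (pos 1,3,5,7,9,11,13,15): 0⊕1⊕1⊕0⊕0⊕0⊕0⊕0 = 0
s2 (pos 2,3,6,7,10,11,14,15): 0⊕1⊕0⊕0⊕1⊕0⊕0⊕0 = 0
s4 (pos 4,5,6,7,12,13,14,15): 1⊕1⊕0⊕0⊕0⊕0⊕0⊕0 = 0
s8 (pos 8,9,10,11,12,13,14,15): 0⊕0⊕1⊕0⊕0⊕0⊕0⊕0 = 1
Syndrome s8…s1 = 1000 → error at position 8.

1000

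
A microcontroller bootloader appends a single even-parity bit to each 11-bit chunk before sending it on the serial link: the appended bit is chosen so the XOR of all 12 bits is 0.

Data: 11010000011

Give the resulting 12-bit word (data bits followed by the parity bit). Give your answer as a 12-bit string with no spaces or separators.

XOR of the 11 data bits: 1⊕1⊕0⊕1⊕0⊕0⊕0⊕0⊕0⊕1⊕1 = 1
Parity bit = 1 (so all 12 bits XOR to 0).

110100000111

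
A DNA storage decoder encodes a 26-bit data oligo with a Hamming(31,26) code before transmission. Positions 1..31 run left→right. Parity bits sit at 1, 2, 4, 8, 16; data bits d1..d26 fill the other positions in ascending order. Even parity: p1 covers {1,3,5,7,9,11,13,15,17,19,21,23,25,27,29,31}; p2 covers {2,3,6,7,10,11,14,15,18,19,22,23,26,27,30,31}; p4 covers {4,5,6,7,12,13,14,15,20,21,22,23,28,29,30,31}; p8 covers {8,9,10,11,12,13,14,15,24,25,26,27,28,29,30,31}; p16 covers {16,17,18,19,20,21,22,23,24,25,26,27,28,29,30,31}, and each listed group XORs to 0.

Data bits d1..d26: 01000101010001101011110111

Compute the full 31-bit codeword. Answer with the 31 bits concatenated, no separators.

0000100001010100001101011110111

Place data at non-parity positions: p1 p2 0 p4 1 0 0 p8 0 1 0 1 0 1 0 p16 0 0 1 1 0 1 0 1 1 1 1 0 1 1 1
p1 (pos 1,3,5,7,9,11,13,15,17,19,21,23,25,27,29,31): XOR of data positions = 0⊕1⊕0⊕0⊕0⊕0⊕0⊕0⊕1⊕0⊕0⊕1⊕1⊕1⊕1 = 0
p2 (pos 2,3,6,7,10,11,14,15,18,19,22,23,26,27,30,31): XOR of data positions = 0⊕0⊕0⊕1⊕0⊕1⊕0⊕0⊕1⊕1⊕0⊕1⊕1⊕1⊕1 = 0
p4 (pos 4,5,6,7,12,13,14,15,20,21,22,23,28,29,30,31): XOR of data positions = 1⊕0⊕0⊕1⊕0⊕1⊕0⊕1⊕0⊕1⊕0⊕0⊕1⊕1⊕1 = 0
p8 (pos 8,9,10,11,12,13,14,15,24,25,26,27,28,29,30,31): XOR of data positions = 0⊕1⊕0⊕1⊕0⊕1⊕0⊕1⊕1⊕1⊕1⊕0⊕1⊕1⊕1 = 0
p16 (pos 16,17,18,19,20,21,22,23,24,25,26,27,28,29,30,31): XOR of data positions = 0⊕0⊕1⊕1⊕0⊕1⊕0⊕1⊕1⊕1⊕1⊕0⊕1⊕1⊕1 = 0
Codeword: 0000100001010100001101011110111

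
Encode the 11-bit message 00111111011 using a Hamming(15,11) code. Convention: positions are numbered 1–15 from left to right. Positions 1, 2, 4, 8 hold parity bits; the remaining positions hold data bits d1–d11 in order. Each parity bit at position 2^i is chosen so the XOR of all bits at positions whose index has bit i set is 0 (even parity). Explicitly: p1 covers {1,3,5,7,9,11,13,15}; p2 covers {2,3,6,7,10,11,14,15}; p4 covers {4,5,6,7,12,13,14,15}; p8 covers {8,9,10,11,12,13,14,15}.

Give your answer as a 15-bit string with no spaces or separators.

Place data at non-parity positions: p1 p2 0 p4 0 1 1 p8 1 1 1 1 0 1 1
p1 (pos 1,3,5,7,9,11,13,15): XOR of data positions = 0⊕0⊕1⊕1⊕1⊕0⊕1 = 0
p2 (pos 2,3,6,7,10,11,14,15): XOR of data positions = 0⊕1⊕1⊕1⊕1⊕1⊕1 = 0
p4 (pos 4,5,6,7,12,13,14,15): XOR of data positions = 0⊕1⊕1⊕1⊕0⊕1⊕1 = 1
p8 (pos 8,9,10,11,12,13,14,15): XOR of data positions = 1⊕1⊕1⊕1⊕0⊕1⊕1 = 0
Codeword: 000101101111011

000101101111011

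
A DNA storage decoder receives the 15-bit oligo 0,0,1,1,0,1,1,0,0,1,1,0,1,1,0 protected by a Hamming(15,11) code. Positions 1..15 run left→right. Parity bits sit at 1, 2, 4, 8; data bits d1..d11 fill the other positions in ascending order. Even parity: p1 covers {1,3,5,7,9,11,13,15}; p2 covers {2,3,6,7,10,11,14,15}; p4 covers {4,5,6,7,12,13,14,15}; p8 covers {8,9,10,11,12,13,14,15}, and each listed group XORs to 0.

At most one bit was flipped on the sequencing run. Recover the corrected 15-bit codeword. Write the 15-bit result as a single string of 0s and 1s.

001001100110110

s1 (pos 1,3,5,7,9,11,13,15): 0⊕1⊕0⊕1⊕0⊕1⊕1⊕0 = 0
s2 (pos 2,3,6,7,10,11,14,15): 0⊕1⊕1⊕1⊕1⊕1⊕1⊕0 = 0
s4 (pos 4,5,6,7,12,13,14,15): 1⊕0⊕1⊕1⊕0⊕1⊕1⊕0 = 1
s8 (pos 8,9,10,11,12,13,14,15): 0⊕0⊕1⊕1⊕0⊕1⊕1⊕0 = 0
Syndrome s8…s1 = 0100 → error at position 4.
Flip position 4: 001101100110110 → 001001100110110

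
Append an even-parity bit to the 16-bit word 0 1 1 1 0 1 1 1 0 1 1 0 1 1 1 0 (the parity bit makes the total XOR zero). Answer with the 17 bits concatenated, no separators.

01110111011011101

XOR of the 16 data bits: 0⊕1⊕1⊕1⊕0⊕1⊕1⊕1⊕0⊕1⊕1⊕0⊕1⊕1⊕1⊕0 = 1
Parity bit = 1 (so all 17 bits XOR to 0).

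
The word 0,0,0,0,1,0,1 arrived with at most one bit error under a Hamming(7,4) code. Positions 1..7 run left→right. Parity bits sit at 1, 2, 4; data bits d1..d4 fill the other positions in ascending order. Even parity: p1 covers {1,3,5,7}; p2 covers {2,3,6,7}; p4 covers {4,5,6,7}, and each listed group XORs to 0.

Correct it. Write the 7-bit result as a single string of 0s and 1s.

0100101

s1 (pos 1,3,5,7): 0⊕0⊕1⊕1 = 0
s2 (pos 2,3,6,7): 0⊕0⊕0⊕1 = 1
s4 (pos 4,5,6,7): 0⊕1⊕0⊕1 = 0
Syndrome s4…s1 = 010 → error at position 2.
Flip position 2: 0000101 → 0100101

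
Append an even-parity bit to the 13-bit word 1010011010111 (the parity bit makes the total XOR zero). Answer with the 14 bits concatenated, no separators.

XOR of the 13 data bits: 1⊕0⊕1⊕0⊕0⊕1⊕1⊕0⊕1⊕0⊕1⊕1⊕1 = 0
Parity bit = 0 (so all 14 bits XOR to 0).

10100110101110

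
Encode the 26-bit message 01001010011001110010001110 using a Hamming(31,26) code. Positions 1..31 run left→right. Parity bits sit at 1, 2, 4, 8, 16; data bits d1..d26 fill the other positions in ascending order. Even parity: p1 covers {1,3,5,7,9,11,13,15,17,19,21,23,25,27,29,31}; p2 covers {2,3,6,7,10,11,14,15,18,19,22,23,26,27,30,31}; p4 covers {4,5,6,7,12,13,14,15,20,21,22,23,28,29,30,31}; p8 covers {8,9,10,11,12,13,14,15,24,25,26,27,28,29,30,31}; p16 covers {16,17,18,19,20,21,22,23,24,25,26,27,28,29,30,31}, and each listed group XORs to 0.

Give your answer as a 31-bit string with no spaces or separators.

1100100010100111001110010001110

Place data at non-parity positions: p1 p2 0 p4 1 0 0 p8 1 0 1 0 0 1 1 p16 0 0 1 1 1 0 0 1 0 0 0 1 1 1 0
p1 (pos 1,3,5,7,9,11,13,15,17,19,21,23,25,27,29,31): XOR of data positions = 0⊕1⊕0⊕1⊕1⊕0⊕1⊕0⊕1⊕1⊕0⊕0⊕0⊕1⊕0 = 1
p2 (pos 2,3,6,7,10,11,14,15,18,19,22,23,26,27,30,31): XOR of data positions = 0⊕0⊕0⊕0⊕1⊕1⊕1⊕0⊕1⊕0⊕0⊕0⊕0⊕1⊕0 = 1
p4 (pos 4,5,6,7,12,13,14,15,20,21,22,23,28,29,30,31): XOR of data positions = 1⊕0⊕0⊕0⊕0⊕1⊕1⊕1⊕1⊕0⊕0⊕1⊕1⊕1⊕0 = 0
p8 (pos 8,9,10,11,12,13,14,15,24,25,26,27,28,29,30,31): XOR of data positions = 1⊕0⊕1⊕0⊕0⊕1⊕1⊕1⊕0⊕0⊕0⊕1⊕1⊕1⊕0 = 0
p16 (pos 16,17,18,19,20,21,22,23,24,25,26,27,28,29,30,31): XOR of data positions = 0⊕0⊕1⊕1⊕1⊕0⊕0⊕1⊕0⊕0⊕0⊕1⊕1⊕1⊕0 = 1
Codeword: 1100100010100111001110010001110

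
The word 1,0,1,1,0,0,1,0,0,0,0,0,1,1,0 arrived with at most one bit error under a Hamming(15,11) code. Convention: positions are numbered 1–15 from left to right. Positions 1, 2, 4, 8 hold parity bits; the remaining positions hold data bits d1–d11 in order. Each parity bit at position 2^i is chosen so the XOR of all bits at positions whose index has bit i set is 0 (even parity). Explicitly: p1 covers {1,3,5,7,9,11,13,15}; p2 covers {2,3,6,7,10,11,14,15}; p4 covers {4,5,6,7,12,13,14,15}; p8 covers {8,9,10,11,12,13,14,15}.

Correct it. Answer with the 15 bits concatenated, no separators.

111100100000110

s1 (pos 1,3,5,7,9,11,13,15): 1⊕1⊕0⊕1⊕0⊕0⊕1⊕0 = 0
s2 (pos 2,3,6,7,10,11,14,15): 0⊕1⊕0⊕1⊕0⊕0⊕1⊕0 = 1
s4 (pos 4,5,6,7,12,13,14,15): 1⊕0⊕0⊕1⊕0⊕1⊕1⊕0 = 0
s8 (pos 8,9,10,11,12,13,14,15): 0⊕0⊕0⊕0⊕0⊕1⊕1⊕0 = 0
Syndrome s8…s1 = 0010 → error at position 2.
Flip position 2: 101100100000110 → 111100100000110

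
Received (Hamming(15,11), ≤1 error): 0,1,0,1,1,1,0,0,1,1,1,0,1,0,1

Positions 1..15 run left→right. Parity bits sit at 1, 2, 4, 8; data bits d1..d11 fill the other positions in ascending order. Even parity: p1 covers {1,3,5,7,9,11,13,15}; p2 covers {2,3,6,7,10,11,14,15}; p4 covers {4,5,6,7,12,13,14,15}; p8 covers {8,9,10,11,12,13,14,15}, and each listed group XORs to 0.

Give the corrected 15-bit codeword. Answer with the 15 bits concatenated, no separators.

s1 (pos 1,3,5,7,9,11,13,15): 0⊕0⊕1⊕0⊕1⊕1⊕1⊕1 = 1
s2 (pos 2,3,6,7,10,11,14,15): 1⊕0⊕1⊕0⊕1⊕1⊕0⊕1 = 1
s4 (pos 4,5,6,7,12,13,14,15): 1⊕1⊕1⊕0⊕0⊕1⊕0⊕1 = 1
s8 (pos 8,9,10,11,12,13,14,15): 0⊕1⊕1⊕1⊕0⊕1⊕0⊕1 = 1
Syndrome s8…s1 = 1111 → error at position 15.
Flip position 15: 010111001110101 → 010111001110100

010111001110100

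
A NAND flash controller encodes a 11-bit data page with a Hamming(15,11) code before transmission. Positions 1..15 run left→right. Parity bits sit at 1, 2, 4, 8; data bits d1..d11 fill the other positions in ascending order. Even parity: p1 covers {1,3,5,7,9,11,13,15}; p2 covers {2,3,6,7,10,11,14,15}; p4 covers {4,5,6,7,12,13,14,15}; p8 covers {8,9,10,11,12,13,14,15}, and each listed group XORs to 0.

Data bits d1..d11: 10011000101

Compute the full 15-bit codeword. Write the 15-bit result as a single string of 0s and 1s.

Place data at non-parity positions: p1 p2 1 p4 0 0 1 p8 1 0 0 0 1 0 1
p1 (pos 1,3,5,7,9,11,13,15): XOR of data positions = 1⊕0⊕1⊕1⊕0⊕1⊕1 = 1
p2 (pos 2,3,6,7,10,11,14,15): XOR of data positions = 1⊕0⊕1⊕0⊕0⊕0⊕1 = 1
p4 (pos 4,5,6,7,12,13,14,15): XOR of data positions = 0⊕0⊕1⊕0⊕1⊕0⊕1 = 1
p8 (pos 8,9,10,11,12,13,14,15): XOR of data positions = 1⊕0⊕0⊕0⊕1⊕0⊕1 = 1
Codeword: 111100111000101

111100111000101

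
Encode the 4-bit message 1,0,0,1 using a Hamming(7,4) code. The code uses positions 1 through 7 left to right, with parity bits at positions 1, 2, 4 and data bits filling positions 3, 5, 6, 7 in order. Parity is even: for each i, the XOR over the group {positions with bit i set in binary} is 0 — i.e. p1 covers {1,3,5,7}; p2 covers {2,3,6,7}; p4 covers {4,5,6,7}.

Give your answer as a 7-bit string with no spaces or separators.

Place data at non-parity positions: p1 p2 1 p4 0 0 1
p1 (pos 1,3,5,7): XOR of data positions = 1⊕0⊕1 = 0
p2 (pos 2,3,6,7): XOR of data positions = 1⊕0⊕1 = 0
p4 (pos 4,5,6,7): XOR of data positions = 0⊕0⊕1 = 1
Codeword: 0011001

0011001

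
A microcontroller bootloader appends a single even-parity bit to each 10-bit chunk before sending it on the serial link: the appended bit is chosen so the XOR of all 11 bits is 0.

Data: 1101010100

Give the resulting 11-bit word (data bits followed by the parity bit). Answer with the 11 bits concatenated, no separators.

11010101001

XOR of the 10 data bits: 1⊕1⊕0⊕1⊕0⊕1⊕0⊕1⊕0⊕0 = 1
Parity bit = 1 (so all 11 bits XOR to 0).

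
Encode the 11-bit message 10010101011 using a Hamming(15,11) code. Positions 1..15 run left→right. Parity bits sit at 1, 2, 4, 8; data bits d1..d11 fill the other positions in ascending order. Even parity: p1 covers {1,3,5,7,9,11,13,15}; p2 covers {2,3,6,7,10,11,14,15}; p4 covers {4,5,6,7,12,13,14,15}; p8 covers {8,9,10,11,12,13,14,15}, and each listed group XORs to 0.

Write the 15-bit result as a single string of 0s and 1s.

Place data at non-parity positions: p1 p2 1 p4 0 0 1 p8 0 1 0 1 0 1 1
p1 (pos 1,3,5,7,9,11,13,15): XOR of data positions = 1⊕0⊕1⊕0⊕0⊕0⊕1 = 1
p2 (pos 2,3,6,7,10,11,14,15): XOR of data positions = 1⊕0⊕1⊕1⊕0⊕1⊕1 = 1
p4 (pos 4,5,6,7,12,13,14,15): XOR of data positions = 0⊕0⊕1⊕1⊕0⊕1⊕1 = 0
p8 (pos 8,9,10,11,12,13,14,15): XOR of data positions = 0⊕1⊕0⊕1⊕0⊕1⊕1 = 0
Codeword: 111000100101011

111000100101011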